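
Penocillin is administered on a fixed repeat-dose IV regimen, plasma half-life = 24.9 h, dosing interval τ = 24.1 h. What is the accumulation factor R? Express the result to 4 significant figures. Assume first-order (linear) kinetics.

k = ln2 / t½ = 0.693147 / 24.9 = 0.02784 h⁻¹
e^(−kτ) = e^(−0.02784 × 24.1) = 0.5112
Accumulation ratio R = 1 / (1 − e^(−kτ)) = 1 / (1 − 0.5112) = 2.046

2.046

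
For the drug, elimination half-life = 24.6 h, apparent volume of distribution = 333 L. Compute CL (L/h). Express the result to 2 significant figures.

k = ln2 / t½ = 0.693147 / 24.6 = 0.02818 h⁻¹
CL = k × Vd = 0.02818 × 333 = 9.384 L/h

9.4 L/h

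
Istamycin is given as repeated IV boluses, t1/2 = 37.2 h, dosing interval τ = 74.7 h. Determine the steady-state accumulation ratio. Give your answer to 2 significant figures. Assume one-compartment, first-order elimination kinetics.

k = ln2 / t½ = 0.693147 / 37.2 = 0.01863 h⁻¹
e^(−kτ) = e^(−0.01863 × 74.7) = 0.2487
Accumulation ratio R = 1 / (1 − e^(−kτ)) = 1 / (1 − 0.2487) = 1.331

1.3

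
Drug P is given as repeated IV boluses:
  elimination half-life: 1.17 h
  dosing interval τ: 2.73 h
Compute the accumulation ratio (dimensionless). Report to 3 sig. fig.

k = ln2 / t½ = 0.693147 / 1.17 = 0.5924 h⁻¹
e^(−kτ) = e^(−0.5924 × 2.73) = 0.1984
Accumulation ratio R = 1 / (1 − e^(−kτ)) = 1 / (1 − 0.1984) = 1.248

1.25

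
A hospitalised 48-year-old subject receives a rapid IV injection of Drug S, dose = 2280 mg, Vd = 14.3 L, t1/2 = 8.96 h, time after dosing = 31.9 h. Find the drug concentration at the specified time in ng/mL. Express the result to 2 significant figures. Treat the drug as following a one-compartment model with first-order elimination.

C₀ = Dose / Vd = 2280 / 14.3 = 159.4 mg/L
k = ln2 / t½ = 0.693147 / 8.96 = 0.07736 h⁻¹
C = C₀ · e^(−k·t) = 159.4 × e^(−0.07736 × 31.9)
  = 159.4 × 0.08477 = 13.51 mg/L
Convert: 13.51 mg/L × 1000 = 13510 ng/mL

14000 ng/mL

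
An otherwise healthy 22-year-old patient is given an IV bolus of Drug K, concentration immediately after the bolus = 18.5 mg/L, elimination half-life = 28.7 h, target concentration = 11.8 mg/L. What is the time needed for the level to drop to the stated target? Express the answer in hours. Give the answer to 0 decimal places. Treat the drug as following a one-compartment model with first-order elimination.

19 h

k = ln2 / t½ = 0.693147 / 28.7 = 0.02415 h⁻¹
t = ln(C₀ / C) / k = ln(18.50 / 11.8) / 0.02415
  = ln(1.568) / 0.02415 = 0.4498 / 0.02415 = 18.63 h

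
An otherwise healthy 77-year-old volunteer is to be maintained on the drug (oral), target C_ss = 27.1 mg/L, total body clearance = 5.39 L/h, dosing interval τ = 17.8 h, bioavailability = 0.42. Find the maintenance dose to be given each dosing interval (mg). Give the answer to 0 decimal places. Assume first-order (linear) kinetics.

At steady state, F × (Dose/τ) = Css × CL.
Dose = Css × CL × τ / F = 27.1 × 5.390 × 17.8 / 0.42 = 6191 mg

6191 mg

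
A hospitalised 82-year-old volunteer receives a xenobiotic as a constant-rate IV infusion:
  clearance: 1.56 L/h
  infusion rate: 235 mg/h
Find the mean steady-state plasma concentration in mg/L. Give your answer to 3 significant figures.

At steady state Css = R₀ / CL = 235 / 1.560 = 150.6 mg/L

151 mg/L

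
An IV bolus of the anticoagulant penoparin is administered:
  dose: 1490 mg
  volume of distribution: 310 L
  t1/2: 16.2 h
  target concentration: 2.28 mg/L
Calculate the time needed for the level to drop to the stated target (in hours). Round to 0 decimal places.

17 h

C₀ = Dose / Vd = 1490 / 310 = 4.806 mg/L
k = ln2 / t½ = 0.693147 / 16.2 = 0.04279 h⁻¹
t = ln(C₀ / C) / k = ln(4.806 / 2.28) / 0.04279
  = ln(2.108) / 0.04279 = 0.7457 / 0.04279 = 17.43 h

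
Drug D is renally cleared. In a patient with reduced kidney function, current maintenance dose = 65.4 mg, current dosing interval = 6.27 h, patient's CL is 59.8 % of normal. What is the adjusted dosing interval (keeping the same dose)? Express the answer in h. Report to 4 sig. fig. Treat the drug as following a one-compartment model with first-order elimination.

To keep the same average steady-state level, dosing rate must scale with clearance.
CL ratio = 59.8 / 100 = 0.5980
New interval (same dose) = 6.27 / 0.5980 = 10.48 h

10.48 h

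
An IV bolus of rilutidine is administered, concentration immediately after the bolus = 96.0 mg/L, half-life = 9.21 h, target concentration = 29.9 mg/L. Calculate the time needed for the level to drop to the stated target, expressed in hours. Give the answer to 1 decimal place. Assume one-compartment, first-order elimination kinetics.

15.5 h

k = ln2 / t½ = 0.693147 / 9.21 = 0.07526 h⁻¹
t = ln(C₀ / C) / k = ln(96.00 / 29.9) / 0.07526
  = ln(3.211) / 0.07526 = 1.167 / 0.07526 = 15.51 h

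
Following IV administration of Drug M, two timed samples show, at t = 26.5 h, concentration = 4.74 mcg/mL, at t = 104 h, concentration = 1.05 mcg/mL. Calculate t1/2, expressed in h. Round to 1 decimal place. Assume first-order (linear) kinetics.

k = ln(C₁/C₂) / (t₂ − t₁) = ln(4.74/1.05) / (104 − 26.5)
  = 1.507 / 77.50 = 0.01945 h⁻¹
t½ = ln2 / k = 0.693147 / 0.01945 = 35.64 h

35.6 h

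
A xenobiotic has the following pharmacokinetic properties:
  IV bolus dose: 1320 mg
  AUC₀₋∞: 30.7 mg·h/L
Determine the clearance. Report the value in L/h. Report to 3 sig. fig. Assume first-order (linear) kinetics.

CL = Dose / AUC = 1320 / 30.7 = 43.00 L/h

43.0 L/h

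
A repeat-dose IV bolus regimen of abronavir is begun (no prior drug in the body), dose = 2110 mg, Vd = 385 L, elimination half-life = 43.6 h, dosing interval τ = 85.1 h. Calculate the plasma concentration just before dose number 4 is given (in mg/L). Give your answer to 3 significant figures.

1.88 mg/L

C₀ per dose = Dose / Vd = 2110 / 385 = 5.481 mg/L
k = ln2 / t½ = 0.693147 / 43.6 = 0.01590 h⁻¹
Fraction remaining after one interval: r = e^(−kτ) = e^(−0.01590 × 85.1) = 0.2584
Before dose 4, 3 doses have been given (aged 1τ, 2τ, 3τ).
C_trough = C₀ × (r + r² + … + r^3) = C₀ × r(1−r^3)/(1−r)
        = 5.481 × 0.2584 × (1 − 0.01725) / (1 − 0.2584) = 1.877 mg/L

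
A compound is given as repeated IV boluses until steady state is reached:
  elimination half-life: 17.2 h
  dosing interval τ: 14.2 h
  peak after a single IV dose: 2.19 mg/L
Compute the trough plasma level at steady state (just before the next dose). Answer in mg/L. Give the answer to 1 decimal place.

2.8 mg/L

k = ln2 / t½ = 0.693147 / 17.2 = 0.04030 h⁻¹
e^(−kτ) = e^(−0.04030 × 14.2) = 0.5642
Accumulation ratio R = 1 / (1 − e^(−kτ)) = 1 / (1 − 0.5642) = 2.295
Steady-state trough = C₀ × R × e^(−kτ) = 2.19 × 2.295 × 0.5642 = 2.836 mg/L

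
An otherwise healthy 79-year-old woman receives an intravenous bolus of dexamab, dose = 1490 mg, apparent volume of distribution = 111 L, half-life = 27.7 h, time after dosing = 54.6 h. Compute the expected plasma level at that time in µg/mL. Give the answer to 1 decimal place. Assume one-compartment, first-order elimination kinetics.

3.4 µg/mL

C₀ = Dose / Vd = 1490 / 111 = 13.42 mg/L
k = ln2 / t½ = 0.693147 / 27.7 = 0.02502 h⁻¹
C = C₀ · e^(−k·t) = 13.42 × e^(−0.02502 × 54.6)
  = 13.42 × 0.2551 = 3.423 mg/L
(3.423 mg/L = 3.423 µg/mL)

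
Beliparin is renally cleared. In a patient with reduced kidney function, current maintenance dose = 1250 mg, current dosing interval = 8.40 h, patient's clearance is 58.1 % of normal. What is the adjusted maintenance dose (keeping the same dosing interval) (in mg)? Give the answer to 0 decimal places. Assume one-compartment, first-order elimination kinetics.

To keep the same average steady-state level, dosing rate must scale with clearance.
CL ratio = 58.1 / 100 = 0.5810
New dose (same interval) = 1250 × 0.5810 = 726.3 mg

726 mg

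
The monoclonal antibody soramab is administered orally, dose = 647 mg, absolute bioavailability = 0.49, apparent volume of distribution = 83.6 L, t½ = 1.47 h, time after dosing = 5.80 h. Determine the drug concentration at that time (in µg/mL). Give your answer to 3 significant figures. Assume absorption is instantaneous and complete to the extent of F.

0.246 µg/mL

Amount reaching circulation = F × Dose = 0.49 × 647.0 = 317.0 mg
C₀ = F·Dose / Vd = 317.0 / 83.6 = 3.792 mg/L
k = ln2 / t½ = 0.693147 / 1.47 = 0.4715 h⁻¹
C = C₀ · e^(−k·t) = 3.792 × e^(−0.4715 × 5.80)
  = 3.792 × 0.06491 = 0.2461 mg/L
(0.2461 mg/L = 0.2461 µg/mL)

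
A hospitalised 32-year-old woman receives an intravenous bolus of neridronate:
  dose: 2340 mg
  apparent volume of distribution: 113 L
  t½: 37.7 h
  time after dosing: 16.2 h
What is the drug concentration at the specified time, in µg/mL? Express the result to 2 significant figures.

15 µg/mL

C₀ = Dose / Vd = 2340 / 113 = 20.71 mg/L
k = ln2 / t½ = 0.693147 / 37.7 = 0.01839 h⁻¹
C = C₀ · e^(−k·t) = 20.71 × e^(−0.01839 × 16.2)
  = 20.71 × 0.7424 = 15.38 mg/L
(15.38 mg/L = 15.38 µg/mL)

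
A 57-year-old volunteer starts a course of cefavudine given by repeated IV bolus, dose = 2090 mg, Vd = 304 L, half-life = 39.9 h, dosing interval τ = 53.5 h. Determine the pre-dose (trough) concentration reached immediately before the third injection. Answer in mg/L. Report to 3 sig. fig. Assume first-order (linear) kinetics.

3.79 mg/L

C₀ per dose = Dose / Vd = 2090 / 304 = 6.875 mg/L
k = ln2 / t½ = 0.693147 / 39.9 = 0.01737 h⁻¹
Fraction remaining after one interval: r = e^(−kτ) = e^(−0.01737 × 53.5) = 0.3948
Before dose 3, 2 doses have been given (aged 1τ, 2τ).
C_trough = C₀ × (r + r²) = 6.875 × (0.3948 + 0.1559) = 3.786 mg/L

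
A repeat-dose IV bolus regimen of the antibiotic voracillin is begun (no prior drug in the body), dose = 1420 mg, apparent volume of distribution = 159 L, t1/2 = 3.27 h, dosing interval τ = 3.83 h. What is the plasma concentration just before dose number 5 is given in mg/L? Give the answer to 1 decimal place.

C₀ per dose = Dose / Vd = 1420 / 159 = 8.931 mg/L
k = ln2 / t½ = 0.693147 / 3.27 = 0.2120 h⁻¹
Fraction remaining after one interval: r = e^(−kτ) = e^(−0.2120 × 3.83) = 0.4440
Before dose 5, 4 doses have been given (aged 1τ, 2τ, 3τ, 4τ).
C_trough = C₀ × (r + r² + … + r^4) = C₀ × r(1−r^4)/(1−r)
        = 8.931 × 0.4440 × (1 − 0.03886) / (1 − 0.4440) = 6.855 mg/L

6.9 mg/L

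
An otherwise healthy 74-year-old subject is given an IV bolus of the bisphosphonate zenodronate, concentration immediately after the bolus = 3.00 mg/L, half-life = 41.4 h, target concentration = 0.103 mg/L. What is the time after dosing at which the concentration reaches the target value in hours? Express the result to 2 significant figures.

k = ln2 / t½ = 0.693147 / 41.4 = 0.01674 h⁻¹
t = ln(C₀ / C) / k = ln(3.000 / 0.103) / 0.01674
  = ln(29.13) / 0.01674 = 3.372 / 0.01674 = 201.4 h

200 h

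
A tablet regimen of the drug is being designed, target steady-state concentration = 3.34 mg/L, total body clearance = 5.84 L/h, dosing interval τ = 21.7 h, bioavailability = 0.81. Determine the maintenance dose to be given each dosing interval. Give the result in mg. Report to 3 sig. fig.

523 mg

At steady state, F × (Dose/τ) = Css × CL.
Dose = Css × CL × τ / F = 3.34 × 5.840 × 21.7 / 0.81 = 522.6 mg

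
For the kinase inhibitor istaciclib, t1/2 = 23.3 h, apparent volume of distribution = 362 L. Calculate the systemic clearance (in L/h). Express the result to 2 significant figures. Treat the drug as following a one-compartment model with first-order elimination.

k = ln2 / t½ = 0.693147 / 23.3 = 0.02975 h⁻¹
CL = k × Vd = 0.02975 × 362 = 10.77 L/h

11 L/h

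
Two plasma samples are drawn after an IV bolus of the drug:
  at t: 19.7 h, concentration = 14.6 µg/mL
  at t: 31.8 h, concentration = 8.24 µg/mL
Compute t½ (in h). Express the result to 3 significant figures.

k = ln(C₁/C₂) / (t₂ − t₁) = ln(14.6/8.24) / (31.8 − 19.7)
  = 0.5720 / 12.10 = 0.04727 h⁻¹
t½ = ln2 / k = 0.693147 / 0.04727 = 14.66 h

14.7 h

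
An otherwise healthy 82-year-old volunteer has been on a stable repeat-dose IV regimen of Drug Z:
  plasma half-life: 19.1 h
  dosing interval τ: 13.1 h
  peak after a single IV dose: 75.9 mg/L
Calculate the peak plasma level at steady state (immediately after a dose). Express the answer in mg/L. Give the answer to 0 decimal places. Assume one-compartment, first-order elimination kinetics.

k = ln2 / t½ = 0.693147 / 19.1 = 0.03629 h⁻¹
e^(−kτ) = e^(−0.03629 × 13.1) = 0.6216
Accumulation ratio R = 1 / (1 − e^(−kτ)) = 1 / (1 − 0.6216) = 2.643
Steady-state peak = C₀ × R = 75.9 × 2.643 = 200.6 mg/L

201 mg/L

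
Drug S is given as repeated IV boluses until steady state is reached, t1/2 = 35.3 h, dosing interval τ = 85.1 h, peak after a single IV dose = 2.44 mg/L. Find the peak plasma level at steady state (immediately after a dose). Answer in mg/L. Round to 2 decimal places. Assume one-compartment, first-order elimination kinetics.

3.01 mg/L

k = ln2 / t½ = 0.693147 / 35.3 = 0.01964 h⁻¹
e^(−kτ) = e^(−0.01964 × 85.1) = 0.1880
Accumulation ratio R = 1 / (1 − e^(−kτ)) = 1 / (1 − 0.1880) = 1.232
Steady-state peak = C₀ × R = 2.44 × 1.232 = 3.006 mg/L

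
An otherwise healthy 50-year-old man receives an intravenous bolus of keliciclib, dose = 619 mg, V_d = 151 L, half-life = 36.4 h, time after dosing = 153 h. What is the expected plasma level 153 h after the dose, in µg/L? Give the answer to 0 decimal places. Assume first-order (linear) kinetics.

C₀ = Dose / Vd = 619.0 / 151 = 4.099 mg/L
k = ln2 / t½ = 0.693147 / 36.4 = 0.01904 h⁻¹
C = C₀ · e^(−k·t) = 4.099 × e^(−0.01904 × 153)
  = 4.099 × 0.05431 = 0.2226 mg/L
Convert: 0.2226 mg/L × 1000 = 222.6 µg/L

223 µg/L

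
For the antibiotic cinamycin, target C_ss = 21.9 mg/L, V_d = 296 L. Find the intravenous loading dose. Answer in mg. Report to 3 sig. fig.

LD = Css × Vd = 21.9 × 296 = 6482 mg

6480 mg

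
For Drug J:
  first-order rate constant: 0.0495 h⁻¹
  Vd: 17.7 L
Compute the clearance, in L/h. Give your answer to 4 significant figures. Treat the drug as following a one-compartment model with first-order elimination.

CL = k × Vd = 0.0495 × 17.7 = 0.8762 L/h

0.8762 L/h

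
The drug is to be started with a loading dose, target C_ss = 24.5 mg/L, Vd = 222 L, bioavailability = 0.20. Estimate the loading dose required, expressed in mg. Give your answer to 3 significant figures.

LD = Css × Vd / F = 24.5 × 222 / 0.20 = 27200 mg

27200 mg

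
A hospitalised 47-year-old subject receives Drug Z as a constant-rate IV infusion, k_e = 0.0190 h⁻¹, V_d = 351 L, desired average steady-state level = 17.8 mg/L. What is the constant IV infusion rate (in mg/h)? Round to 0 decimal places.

119 mg/h

CL = k × Vd = 0.01900 × 351 = 6.669 L/h
At steady state, infusion rate R₀ = Css × CL = 17.8 × 6.669 = 118.7 mg/h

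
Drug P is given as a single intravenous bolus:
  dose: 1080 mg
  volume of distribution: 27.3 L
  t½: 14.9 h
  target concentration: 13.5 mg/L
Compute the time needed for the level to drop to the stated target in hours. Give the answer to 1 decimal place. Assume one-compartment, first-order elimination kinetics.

C₀ = Dose / Vd = 1080 / 27.3 = 39.56 mg/L
k = ln2 / t½ = 0.693147 / 14.9 = 0.04652 h⁻¹
t = ln(C₀ / C) / k = ln(39.56 / 13.5) / 0.04652
  = ln(2.930) / 0.04652 = 1.075 / 0.04652 = 23.11 h

23.1 h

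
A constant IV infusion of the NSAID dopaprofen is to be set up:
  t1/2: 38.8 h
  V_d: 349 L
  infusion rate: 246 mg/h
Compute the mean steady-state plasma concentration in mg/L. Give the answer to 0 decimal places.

k = ln2 / t½ = 0.693147 / 38.8 = 0.01786 h⁻¹
CL = k × Vd = 0.01786 × 349 = 6.233 L/h
At steady state Css = R₀ / CL = 246 / 6.233 = 39.47 mg/L

39 mg/L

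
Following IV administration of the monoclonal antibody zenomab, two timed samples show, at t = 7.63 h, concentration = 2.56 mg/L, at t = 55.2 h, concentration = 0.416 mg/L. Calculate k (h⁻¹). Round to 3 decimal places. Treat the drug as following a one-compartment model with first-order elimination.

0.038 h⁻¹

k = ln(C₁/C₂) / (t₂ − t₁) = ln(2.56/0.416) / (55.2 − 7.63)
  = 1.817 / 47.57 = 0.03820 h⁻¹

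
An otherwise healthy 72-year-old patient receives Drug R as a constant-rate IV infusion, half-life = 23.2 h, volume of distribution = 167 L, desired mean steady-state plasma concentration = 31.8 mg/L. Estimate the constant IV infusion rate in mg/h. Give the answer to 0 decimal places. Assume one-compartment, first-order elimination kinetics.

159 mg/h

k = ln2 / t½ = 0.693147 / 23.2 = 0.02988 h⁻¹
CL = k × Vd = 0.02988 × 167 = 4.990 L/h
At steady state, infusion rate R₀ = Css × CL = 31.8 × 4.990 = 158.7 mg/h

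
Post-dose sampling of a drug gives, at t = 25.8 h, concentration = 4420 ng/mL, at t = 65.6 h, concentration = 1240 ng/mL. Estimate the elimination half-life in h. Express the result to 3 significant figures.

k = ln(C₁/C₂) / (t₂ − t₁) = ln(4420/1240) / (65.6 − 25.8)
  = 1.271 / 39.80 = 0.03193 h⁻¹
t½ = ln2 / k = 0.693147 / 0.03193 = 21.71 h

21.7 h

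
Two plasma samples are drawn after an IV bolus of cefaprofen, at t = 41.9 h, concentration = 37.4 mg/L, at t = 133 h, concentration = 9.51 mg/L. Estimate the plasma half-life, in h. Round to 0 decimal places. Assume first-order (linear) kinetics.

46 h

k = ln(C₁/C₂) / (t₂ − t₁) = ln(37.4/9.51) / (133 − 41.9)
  = 1.369 / 91.10 = 0.01503 h⁻¹
t½ = ln2 / k = 0.693147 / 0.01503 = 46.12 h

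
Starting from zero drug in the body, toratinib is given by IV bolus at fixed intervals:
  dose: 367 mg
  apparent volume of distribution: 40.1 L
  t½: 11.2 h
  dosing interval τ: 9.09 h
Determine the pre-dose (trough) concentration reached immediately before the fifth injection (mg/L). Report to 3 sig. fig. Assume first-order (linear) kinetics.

C₀ per dose = Dose / Vd = 367 / 40.1 = 9.152 mg/L
k = ln2 / t½ = 0.693147 / 11.2 = 0.06189 h⁻¹
Fraction remaining after one interval: r = e^(−kτ) = e^(−0.06189 × 9.09) = 0.5697
Before dose 5, 4 doses have been given (aged 1τ, 2τ, 3τ, 4τ).
C_trough = C₀ × (r + r² + … + r^4) = C₀ × r(1−r^4)/(1−r)
        = 9.152 × 0.5697 × (1 − 0.1053) / (1 − 0.5697) = 10.84 mg/L

10.8 mg/L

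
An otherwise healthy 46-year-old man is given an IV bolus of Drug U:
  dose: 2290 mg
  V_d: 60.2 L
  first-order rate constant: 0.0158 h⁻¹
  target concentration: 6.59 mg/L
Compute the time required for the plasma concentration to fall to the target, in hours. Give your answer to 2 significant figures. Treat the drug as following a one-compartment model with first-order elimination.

C₀ = Dose / Vd = 2290 / 60.2 = 38.04 mg/L
t = ln(C₀ / C) / k = ln(38.04 / 6.59) / 0.01580
  = ln(5.772) / 0.01580 = 1.753 / 0.01580 = 110.9 h

110 h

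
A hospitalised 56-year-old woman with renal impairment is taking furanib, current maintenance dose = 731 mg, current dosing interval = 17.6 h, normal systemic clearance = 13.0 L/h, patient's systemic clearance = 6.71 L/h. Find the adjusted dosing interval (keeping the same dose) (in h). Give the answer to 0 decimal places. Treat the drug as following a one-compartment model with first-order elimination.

To keep the same average steady-state level, dosing rate must scale with clearance.
CL ratio = 6.71 / 13.0 = 0.5162
New interval (same dose) = 17.6 / 0.5162 = 34.10 h

34 h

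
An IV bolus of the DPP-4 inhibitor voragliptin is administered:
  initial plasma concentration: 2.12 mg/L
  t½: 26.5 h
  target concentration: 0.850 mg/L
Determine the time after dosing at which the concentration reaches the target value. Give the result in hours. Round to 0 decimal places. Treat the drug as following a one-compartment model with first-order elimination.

k = ln2 / t½ = 0.693147 / 26.5 = 0.02616 h⁻¹
t = ln(C₀ / C) / k = ln(2.120 / 0.850) / 0.02616
  = ln(2.494) / 0.02616 = 0.9139 / 0.02616 = 34.94 h

35 h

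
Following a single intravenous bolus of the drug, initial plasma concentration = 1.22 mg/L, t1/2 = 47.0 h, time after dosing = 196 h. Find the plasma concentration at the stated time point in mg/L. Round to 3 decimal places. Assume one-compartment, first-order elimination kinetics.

0.068 mg/L

k = ln2 / t½ = 0.693147 / 47.0 = 0.01475 h⁻¹
C = C₀ · e^(−k·t) = 1.220 × e^(−0.01475 × 196)
  = 1.220 × 0.05552 = 0.06773 mg/L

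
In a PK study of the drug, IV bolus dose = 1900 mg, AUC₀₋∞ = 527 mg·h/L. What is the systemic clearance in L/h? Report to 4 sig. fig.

3.605 L/h

CL = Dose / AUC = 1900 / 527 = 3.605 L/h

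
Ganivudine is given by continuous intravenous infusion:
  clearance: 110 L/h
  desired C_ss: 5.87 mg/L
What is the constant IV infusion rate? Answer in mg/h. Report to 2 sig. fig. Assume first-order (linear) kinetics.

At steady state, infusion rate R₀ = Css × CL = 5.87 × 110.0 = 645.7 mg/h

650 mg/h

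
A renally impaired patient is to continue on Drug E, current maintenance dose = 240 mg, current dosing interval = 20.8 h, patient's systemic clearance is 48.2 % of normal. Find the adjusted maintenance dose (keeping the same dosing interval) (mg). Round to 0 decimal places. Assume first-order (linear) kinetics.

116 mg

To keep the same average steady-state level, dosing rate must scale with clearance.
CL ratio = 48.2 / 100 = 0.4820
New dose (same interval) = 240 × 0.4820 = 115.7 mg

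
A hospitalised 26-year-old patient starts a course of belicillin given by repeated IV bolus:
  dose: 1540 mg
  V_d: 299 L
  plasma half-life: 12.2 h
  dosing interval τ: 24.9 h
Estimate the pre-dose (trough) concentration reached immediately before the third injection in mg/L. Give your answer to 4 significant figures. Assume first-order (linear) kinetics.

1.556 mg/L

C₀ per dose = Dose / Vd = 1540 / 299 = 5.151 mg/L
k = ln2 / t½ = 0.693147 / 12.2 = 0.05682 h⁻¹
Fraction remaining after one interval: r = e^(−kτ) = e^(−0.05682 × 24.9) = 0.2430
Before dose 3, 2 doses have been given (aged 1τ, 2τ).
C_trough = C₀ × (r + r²) = 5.151 × (0.2430 + 0.05905) = 1.556 mg/L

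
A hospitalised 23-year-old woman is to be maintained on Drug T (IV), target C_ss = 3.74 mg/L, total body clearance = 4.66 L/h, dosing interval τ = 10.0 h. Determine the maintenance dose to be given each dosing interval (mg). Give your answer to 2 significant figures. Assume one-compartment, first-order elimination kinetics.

At steady state, Dose/τ = Css × CL.
Dose = Css × CL × τ = 3.74 × 4.660 × 10.0 = 174.3 mg

170 mg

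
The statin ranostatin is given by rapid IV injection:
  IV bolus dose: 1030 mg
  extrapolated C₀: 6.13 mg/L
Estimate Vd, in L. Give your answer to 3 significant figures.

Vd = Dose / C₀ = 1030 / 6.13 = 168.0 L

168 L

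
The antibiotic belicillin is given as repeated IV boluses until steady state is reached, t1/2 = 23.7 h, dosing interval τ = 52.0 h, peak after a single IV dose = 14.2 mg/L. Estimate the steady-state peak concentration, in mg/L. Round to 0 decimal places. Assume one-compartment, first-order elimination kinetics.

k = ln2 / t½ = 0.693147 / 23.7 = 0.02925 h⁻¹
e^(−kτ) = e^(−0.02925 × 52.0) = 0.2185
Accumulation ratio R = 1 / (1 − e^(−kτ)) = 1 / (1 − 0.2185) = 1.280
Steady-state peak = C₀ × R = 14.2 × 1.280 = 18.18 mg/L

18 mg/L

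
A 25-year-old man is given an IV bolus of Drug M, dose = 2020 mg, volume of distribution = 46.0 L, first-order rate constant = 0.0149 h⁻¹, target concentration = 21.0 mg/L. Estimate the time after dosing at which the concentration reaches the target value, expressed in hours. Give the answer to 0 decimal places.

50 h

C₀ = Dose / Vd = 2020 / 46.0 = 43.91 mg/L
t = ln(C₀ / C) / k = ln(43.91 / 21.0) / 0.01490
  = ln(2.091) / 0.01490 = 0.7376 / 0.01490 = 49.50 h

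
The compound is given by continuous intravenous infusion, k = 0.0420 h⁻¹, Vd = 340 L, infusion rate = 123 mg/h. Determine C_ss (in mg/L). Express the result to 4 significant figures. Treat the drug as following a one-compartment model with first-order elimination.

CL = k × Vd = 0.04200 × 340 = 14.28 L/h
At steady state Css = R₀ / CL = 123 / 14.28 = 8.613 mg/L

8.613 mg/L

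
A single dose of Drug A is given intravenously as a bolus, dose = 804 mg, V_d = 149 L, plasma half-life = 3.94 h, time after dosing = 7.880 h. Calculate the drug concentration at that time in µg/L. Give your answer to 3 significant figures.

1350 µg/L

C₀ = Dose / Vd = 804.0 / 149 = 5.396 mg/L
k = ln2 / t½ = 0.693147 / 3.94 = 0.1759 h⁻¹
t / t½ = 7.880 / 3.94 = 2 half-lives
C = C₀ × (1/2)^2 = 5.396 × 0.2500 = 1.349 mg/L
Convert: 1.349 mg/L × 1000 = 1349 µg/L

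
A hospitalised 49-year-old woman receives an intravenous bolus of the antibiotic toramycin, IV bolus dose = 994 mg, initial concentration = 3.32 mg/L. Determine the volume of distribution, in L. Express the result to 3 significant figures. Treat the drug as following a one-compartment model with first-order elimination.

Vd = Dose / C₀ = 994.0 / 3.32 = 299.4 L

299 L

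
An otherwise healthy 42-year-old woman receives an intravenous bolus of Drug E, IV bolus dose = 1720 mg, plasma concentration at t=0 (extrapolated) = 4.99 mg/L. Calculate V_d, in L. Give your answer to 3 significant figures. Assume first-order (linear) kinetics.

345 L

Vd = Dose / C₀ = 1720 / 4.99 = 344.7 L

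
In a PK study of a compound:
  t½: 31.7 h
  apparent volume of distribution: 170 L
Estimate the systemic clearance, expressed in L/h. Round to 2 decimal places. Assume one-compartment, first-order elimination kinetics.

3.72 L/h

k = ln2 / t½ = 0.693147 / 31.7 = 0.02187 h⁻¹
CL = k × Vd = 0.02187 × 170 = 3.718 L/h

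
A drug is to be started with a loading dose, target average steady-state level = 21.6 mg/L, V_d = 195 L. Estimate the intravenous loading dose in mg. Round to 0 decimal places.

4212 mg

LD = Css × Vd = 21.6 × 195 = 4212 mg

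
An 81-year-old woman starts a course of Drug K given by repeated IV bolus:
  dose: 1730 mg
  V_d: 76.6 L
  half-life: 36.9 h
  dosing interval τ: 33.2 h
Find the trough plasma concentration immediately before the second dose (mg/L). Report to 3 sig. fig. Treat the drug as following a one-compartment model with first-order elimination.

12.1 mg/L

C₀ per dose = Dose / Vd = 1730 / 76.6 = 22.58 mg/L
k = ln2 / t½ = 0.693147 / 36.9 = 0.01878 h⁻¹
Fraction remaining after one interval: r = e^(−kτ) = e^(−0.01878 × 33.2) = 0.5361
Before dose 2, 1 dose has been given (aged 1τ).
C_trough = C₀ × r = 22.58 × 0.5361 = 12.11 mg/L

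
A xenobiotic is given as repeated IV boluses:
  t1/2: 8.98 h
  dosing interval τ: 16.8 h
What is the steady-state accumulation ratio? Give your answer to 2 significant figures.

k = ln2 / t½ = 0.693147 / 8.98 = 0.07719 h⁻¹
e^(−kτ) = e^(−0.07719 × 16.8) = 0.2734
Accumulation ratio R = 1 / (1 − e^(−kτ)) = 1 / (1 − 0.2734) = 1.376

1.4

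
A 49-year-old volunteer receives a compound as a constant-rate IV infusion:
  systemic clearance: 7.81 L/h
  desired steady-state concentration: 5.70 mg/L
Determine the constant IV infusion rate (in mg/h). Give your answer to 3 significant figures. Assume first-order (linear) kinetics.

44.5 mg/h

At steady state, infusion rate R₀ = Css × CL = 5.70 × 7.810 = 44.52 mg/h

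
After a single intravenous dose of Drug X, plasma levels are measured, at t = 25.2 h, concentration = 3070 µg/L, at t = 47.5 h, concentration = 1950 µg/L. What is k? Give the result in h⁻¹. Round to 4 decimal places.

0.0204 h⁻¹

k = ln(C₁/C₂) / (t₂ − t₁) = ln(3070/1950) / (47.5 − 25.2)
  = 0.4538 / 22.30 = 0.02035 h⁻¹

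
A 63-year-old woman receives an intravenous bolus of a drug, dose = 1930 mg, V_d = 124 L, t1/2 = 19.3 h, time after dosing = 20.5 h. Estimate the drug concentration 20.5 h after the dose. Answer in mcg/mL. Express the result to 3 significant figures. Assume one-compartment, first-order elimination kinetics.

C₀ = Dose / Vd = 1930 / 124 = 15.56 mg/L
k = ln2 / t½ = 0.693147 / 19.3 = 0.03591 h⁻¹
C = C₀ · e^(−k·t) = 15.56 × e^(−0.03591 × 20.5)
  = 15.56 × 0.4790 = 7.453 mg/L
(7.453 mg/L = 7.453 mcg/mL)

7.45 mcg/mL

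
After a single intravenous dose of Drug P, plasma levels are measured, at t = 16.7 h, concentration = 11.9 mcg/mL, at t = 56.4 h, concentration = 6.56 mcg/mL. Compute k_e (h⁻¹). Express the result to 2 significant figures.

k = ln(C₁/C₂) / (t₂ − t₁) = ln(11.9/6.56) / (56.4 − 16.7)
  = 0.5955 / 39.70 = 0.01500 h⁻¹

0.015 h⁻¹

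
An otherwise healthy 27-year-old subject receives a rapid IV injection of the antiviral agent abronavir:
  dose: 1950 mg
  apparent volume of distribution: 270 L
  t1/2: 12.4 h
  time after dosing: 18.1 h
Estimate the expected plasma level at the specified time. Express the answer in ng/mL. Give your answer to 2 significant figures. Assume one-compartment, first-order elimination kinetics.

2600 ng/mL

C₀ = Dose / Vd = 1950 / 270 = 7.222 mg/L
k = ln2 / t½ = 0.693147 / 12.4 = 0.05590 h⁻¹
C = C₀ · e^(−k·t) = 7.222 × e^(−0.05590 × 18.1)
  = 7.222 × 0.3636 = 2.626 mg/L
Convert: 2.626 mg/L × 1000 = 2626 ng/mL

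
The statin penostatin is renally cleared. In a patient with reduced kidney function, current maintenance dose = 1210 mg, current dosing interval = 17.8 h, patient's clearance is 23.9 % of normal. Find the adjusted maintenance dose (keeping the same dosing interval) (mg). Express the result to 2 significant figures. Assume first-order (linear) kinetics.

To keep the same average steady-state level, dosing rate must scale with clearance.
CL ratio = 23.9 / 100 = 0.2390
New dose (same interval) = 1210 × 0.2390 = 289.2 mg

290 mg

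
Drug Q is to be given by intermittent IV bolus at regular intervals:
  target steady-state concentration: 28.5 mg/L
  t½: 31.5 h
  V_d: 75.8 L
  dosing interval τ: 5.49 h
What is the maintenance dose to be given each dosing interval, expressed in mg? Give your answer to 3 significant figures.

261 mg

k = ln2 / t½ = 0.693147 / 31.5 = 0.02200 h⁻¹
CL = k × Vd = 0.02200 × 75.8 = 1.668 L/h
At steady state, Dose/τ = Css × CL.
Dose = Css × CL × τ = 28.5 × 1.668 × 5.49 = 261.0 mg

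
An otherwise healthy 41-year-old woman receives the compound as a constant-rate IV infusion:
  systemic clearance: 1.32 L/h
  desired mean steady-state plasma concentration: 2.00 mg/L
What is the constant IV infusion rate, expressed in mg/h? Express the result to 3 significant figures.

2.64 mg/h

At steady state, infusion rate R₀ = Css × CL = 2.00 × 1.320 = 2.640 mg/h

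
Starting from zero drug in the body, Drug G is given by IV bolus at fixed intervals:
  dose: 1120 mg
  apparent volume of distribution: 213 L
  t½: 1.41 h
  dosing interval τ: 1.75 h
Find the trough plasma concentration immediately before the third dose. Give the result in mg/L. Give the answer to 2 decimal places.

C₀ per dose = Dose / Vd = 1120 / 213 = 5.258 mg/L
k = ln2 / t½ = 0.693147 / 1.41 = 0.4916 h⁻¹
Fraction remaining after one interval: r = e^(−kτ) = e^(−0.4916 × 1.75) = 0.4230
Before dose 3, 2 doses have been given (aged 1τ, 2τ).
C_trough = C₀ × (r + r²) = 5.258 × (0.4230 + 0.1789) = 3.165 mg/L

3.17 mg/L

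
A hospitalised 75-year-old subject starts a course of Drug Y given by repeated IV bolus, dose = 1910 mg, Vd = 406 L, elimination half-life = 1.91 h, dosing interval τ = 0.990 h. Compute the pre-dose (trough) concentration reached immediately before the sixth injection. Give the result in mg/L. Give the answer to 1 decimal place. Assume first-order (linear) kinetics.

C₀ per dose = Dose / Vd = 1910 / 406 = 4.704 mg/L
k = ln2 / t½ = 0.693147 / 1.91 = 0.3629 h⁻¹
Fraction remaining after one interval: r = e^(−kτ) = e^(−0.3629 × 0.990) = 0.6982
Before dose 6, 5 doses have been given (aged 1τ, 2τ, 3τ, 4τ, 5τ).
C_trough = C₀ × (r + r² + … + r^5) = C₀ × r(1−r^5)/(1−r)
        = 4.704 × 0.6982 × (1 − 0.1659) / (1 − 0.6982) = 9.077 mg/L

9.1 mg/L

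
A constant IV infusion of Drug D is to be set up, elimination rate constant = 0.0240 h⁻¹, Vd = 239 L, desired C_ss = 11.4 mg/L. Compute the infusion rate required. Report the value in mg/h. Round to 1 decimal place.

65.4 mg/h

CL = k × Vd = 0.02400 × 239 = 5.736 L/h
At steady state, infusion rate R₀ = Css × CL = 11.4 × 5.736 = 65.39 mg/h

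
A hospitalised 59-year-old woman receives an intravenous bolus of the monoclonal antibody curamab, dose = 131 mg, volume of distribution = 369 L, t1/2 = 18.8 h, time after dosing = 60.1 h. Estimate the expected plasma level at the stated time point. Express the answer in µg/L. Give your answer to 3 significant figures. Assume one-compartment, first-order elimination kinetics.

38.7 µg/L

C₀ = Dose / Vd = 131.0 / 369 = 0.3550 mg/L
k = ln2 / t½ = 0.693147 / 18.8 = 0.03687 h⁻¹
C = C₀ · e^(−k·t) = 0.3550 × e^(−0.03687 × 60.1)
  = 0.3550 × 0.1091 = 0.03873 mg/L
Convert: 0.03873 mg/L × 1000 = 38.73 µg/L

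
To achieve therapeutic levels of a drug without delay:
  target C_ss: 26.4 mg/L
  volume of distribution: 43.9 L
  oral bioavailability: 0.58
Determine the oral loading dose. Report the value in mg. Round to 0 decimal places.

1998 mg

LD = Css × Vd / F = 26.4 × 43.9 / 0.58 = 1998 mg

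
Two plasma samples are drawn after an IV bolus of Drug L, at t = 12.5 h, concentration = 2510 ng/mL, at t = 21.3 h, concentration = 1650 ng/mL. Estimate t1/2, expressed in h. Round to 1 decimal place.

14.5 h

k = ln(C₁/C₂) / (t₂ − t₁) = ln(2510/1650) / (21.3 − 12.5)
  = 0.4195 / 8.800 = 0.04767 h⁻¹
t½ = ln2 / k = 0.693147 / 0.04767 = 14.54 h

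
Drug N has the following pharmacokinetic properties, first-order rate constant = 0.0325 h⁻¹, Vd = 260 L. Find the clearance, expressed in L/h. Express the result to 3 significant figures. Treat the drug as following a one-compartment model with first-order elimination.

8.45 L/h

CL = k × Vd = 0.0325 × 260 = 8.450 L/h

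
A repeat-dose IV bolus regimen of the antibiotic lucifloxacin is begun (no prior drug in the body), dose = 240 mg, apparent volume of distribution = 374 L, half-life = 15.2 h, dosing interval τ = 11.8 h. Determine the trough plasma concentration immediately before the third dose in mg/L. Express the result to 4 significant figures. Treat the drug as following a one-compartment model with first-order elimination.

C₀ per dose = Dose / Vd = 240 / 374 = 0.6417 mg/L
k = ln2 / t½ = 0.693147 / 15.2 = 0.04560 h⁻¹
Fraction remaining after one interval: r = e^(−kτ) = e^(−0.04560 × 11.8) = 0.5839
Before dose 3, 2 doses have been given (aged 1τ, 2τ).
C_trough = C₀ × (r + r²) = 0.6417 × (0.5839 + 0.3409) = 0.5934 mg/L

0.5934 mg/L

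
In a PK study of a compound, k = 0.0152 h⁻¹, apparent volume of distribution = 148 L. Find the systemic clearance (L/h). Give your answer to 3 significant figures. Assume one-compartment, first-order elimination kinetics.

CL = k × Vd = 0.0152 × 148 = 2.250 L/h

2.25 L/h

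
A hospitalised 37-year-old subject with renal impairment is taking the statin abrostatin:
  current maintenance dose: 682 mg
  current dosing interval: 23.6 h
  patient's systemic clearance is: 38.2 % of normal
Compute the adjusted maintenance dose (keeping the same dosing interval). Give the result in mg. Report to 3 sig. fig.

To keep the same average steady-state level, dosing rate must scale with clearance.
CL ratio = 38.2 / 100 = 0.3820
New dose (same interval) = 682 × 0.3820 = 260.5 mg

261 mg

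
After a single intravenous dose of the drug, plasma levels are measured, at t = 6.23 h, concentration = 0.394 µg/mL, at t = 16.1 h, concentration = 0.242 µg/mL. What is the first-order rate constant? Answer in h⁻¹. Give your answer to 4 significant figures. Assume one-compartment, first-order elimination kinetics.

0.04938 h⁻¹

k = ln(C₁/C₂) / (t₂ − t₁) = ln(0.394/0.242) / (16.1 − 6.23)
  = 0.4874 / 9.870 = 0.04938 h⁻¹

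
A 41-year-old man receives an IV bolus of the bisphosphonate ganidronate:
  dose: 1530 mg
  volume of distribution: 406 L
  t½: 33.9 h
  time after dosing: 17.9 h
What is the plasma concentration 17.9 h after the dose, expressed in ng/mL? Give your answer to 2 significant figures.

2600 ng/mL

C₀ = Dose / Vd = 1530 / 406 = 3.768 mg/L
k = ln2 / t½ = 0.693147 / 33.9 = 0.02045 h⁻¹
C = C₀ · e^(−k·t) = 3.768 × e^(−0.02045 × 17.9)
  = 3.768 × 0.6935 = 2.613 mg/L
Convert: 2.613 mg/L × 1000 = 2613 ng/mL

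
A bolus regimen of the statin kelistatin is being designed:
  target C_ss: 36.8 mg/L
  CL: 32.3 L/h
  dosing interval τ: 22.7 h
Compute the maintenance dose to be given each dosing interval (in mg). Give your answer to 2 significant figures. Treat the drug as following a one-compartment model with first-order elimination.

27000 mg

At steady state, Dose/τ = Css × CL.
Dose = Css × CL × τ = 36.8 × 32.30 × 22.7 = 26980 mg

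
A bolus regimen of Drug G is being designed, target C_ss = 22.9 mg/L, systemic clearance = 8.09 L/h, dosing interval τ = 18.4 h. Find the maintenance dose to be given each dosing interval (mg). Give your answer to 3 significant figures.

At steady state, Dose/τ = Css × CL.
Dose = Css × CL × τ = 22.9 × 8.090 × 18.4 = 3409 mg

3410 mg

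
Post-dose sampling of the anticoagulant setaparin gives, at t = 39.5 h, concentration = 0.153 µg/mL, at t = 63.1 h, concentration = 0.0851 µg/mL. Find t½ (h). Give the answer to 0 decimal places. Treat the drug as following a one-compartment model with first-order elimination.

k = ln(C₁/C₂) / (t₂ − t₁) = ln(0.153/0.0851) / (63.1 − 39.5)
  = 0.5866 / 23.60 = 0.02486 h⁻¹
t½ = ln2 / k = 0.693147 / 0.02486 = 27.88 h

28 h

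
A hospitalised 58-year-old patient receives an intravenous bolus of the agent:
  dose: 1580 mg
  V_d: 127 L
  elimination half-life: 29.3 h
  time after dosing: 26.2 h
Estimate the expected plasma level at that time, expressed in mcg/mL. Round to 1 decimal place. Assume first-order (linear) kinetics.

6.7 mcg/mL

C₀ = Dose / Vd = 1580 / 127 = 12.44 mg/L
k = ln2 / t½ = 0.693147 / 29.3 = 0.02366 h⁻¹
C = C₀ · e^(−k·t) = 12.44 × e^(−0.02366 × 26.2)
  = 12.44 × 0.5380 = 6.693 mg/L
(6.693 mg/L = 6.693 mcg/mL)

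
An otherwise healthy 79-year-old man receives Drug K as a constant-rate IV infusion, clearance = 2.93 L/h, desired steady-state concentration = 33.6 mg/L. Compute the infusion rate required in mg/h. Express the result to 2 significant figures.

98 mg/h

At steady state, infusion rate R₀ = Css × CL = 33.6 × 2.930 = 98.45 mg/h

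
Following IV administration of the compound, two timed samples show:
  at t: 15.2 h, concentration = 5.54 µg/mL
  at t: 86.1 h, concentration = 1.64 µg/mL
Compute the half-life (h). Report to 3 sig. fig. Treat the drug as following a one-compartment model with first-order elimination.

40.4 h

k = ln(C₁/C₂) / (t₂ − t₁) = ln(5.54/1.64) / (86.1 − 15.2)
  = 1.217 / 70.90 = 0.01717 h⁻¹
t½ = ln2 / k = 0.693147 / 0.01717 = 40.37 h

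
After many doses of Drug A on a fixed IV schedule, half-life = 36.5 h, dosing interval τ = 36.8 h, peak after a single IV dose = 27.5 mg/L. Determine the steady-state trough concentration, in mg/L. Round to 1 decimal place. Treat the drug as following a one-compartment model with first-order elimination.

k = ln2 / t½ = 0.693147 / 36.5 = 0.01899 h⁻¹
e^(−kτ) = e^(−0.01899 × 36.8) = 0.4972
Accumulation ratio R = 1 / (1 − e^(−kτ)) = 1 / (1 − 0.4972) = 1.989
Steady-state trough = C₀ × R × e^(−kτ) = 27.5 × 1.989 × 0.4972 = 27.20 mg/L

27.2 mg/L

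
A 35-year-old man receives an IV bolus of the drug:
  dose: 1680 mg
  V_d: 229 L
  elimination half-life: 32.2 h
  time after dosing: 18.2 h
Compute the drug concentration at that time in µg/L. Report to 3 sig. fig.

4960 µg/L

C₀ = Dose / Vd = 1680 / 229 = 7.336 mg/L
k = ln2 / t½ = 0.693147 / 32.2 = 0.02153 h⁻¹
C = C₀ · e^(−k·t) = 7.336 × e^(−0.02153 × 18.2)
  = 7.336 × 0.6758 = 4.958 mg/L
Convert: 4.958 mg/L × 1000 = 4958 µg/L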